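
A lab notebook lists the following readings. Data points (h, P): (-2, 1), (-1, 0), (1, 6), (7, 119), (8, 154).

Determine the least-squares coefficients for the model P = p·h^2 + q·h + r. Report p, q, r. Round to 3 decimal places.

Setting ∂/∂p … = 0 gives: 6515·p + 847·q + 119·r = 15697;  847·p + 119·q + 13·r = 2069;  119·p + 13·q + 5·r = 280.
(Σh^2·h^2 = 6515, Σh^2·h = 847, Σh^2 = 119, Σh·h = 119, Σh = 13, Σ1 = 5, Σh^2·P = 15697, Σh·P = 2069, ΣP = 280.)
Row-reducing yields p = 13525/6878, q = 22915/6878, r = 1847/3439.

p = 1.966, q = 3.332, r = 0.537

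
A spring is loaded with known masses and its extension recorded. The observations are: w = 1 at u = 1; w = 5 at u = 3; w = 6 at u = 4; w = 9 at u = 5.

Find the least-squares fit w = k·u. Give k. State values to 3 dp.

k = 1.667

Setting ∂/∂k … = 0 gives: 51·k = 85.
Hence k = 85 / 51 ≈ 1.66667.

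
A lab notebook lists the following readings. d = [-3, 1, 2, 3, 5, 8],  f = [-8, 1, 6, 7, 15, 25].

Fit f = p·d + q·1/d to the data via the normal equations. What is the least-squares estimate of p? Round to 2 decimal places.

p = 3.09

The normal equations are: 112·p + 6·q = 333;  6·p + (22001/14400)·q = 121/8.
det = 112·(22001/14400) − 6² = 121607/900.
p = (333·(22001/14400) − 6·(121/8))/(121607/900) = 6019533/1945712; q = (112·(121/8) − 6·333)/(121607/900) = -273600/121607.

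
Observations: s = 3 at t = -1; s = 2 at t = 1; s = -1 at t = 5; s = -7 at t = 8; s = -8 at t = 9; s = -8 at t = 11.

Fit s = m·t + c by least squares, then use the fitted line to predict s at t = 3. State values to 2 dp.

The normal system MᵀM·[m, c]ᵀ = Mᵀs is [[293, 33]; [33, 6]]·[m, c]ᵀ = [-222, -19]ᵀ.
Determinant 293·6 − 33² = 669.
m = ((-222)·6 − 33·(-19))/669 = -235/223; c = (293·(-19) − 33·(-222))/669 = 1759/669.
At t = 3: ŝ = (-235/223)·(3) + (1759/669)·(1) = -356/669.

ŝ = -0.53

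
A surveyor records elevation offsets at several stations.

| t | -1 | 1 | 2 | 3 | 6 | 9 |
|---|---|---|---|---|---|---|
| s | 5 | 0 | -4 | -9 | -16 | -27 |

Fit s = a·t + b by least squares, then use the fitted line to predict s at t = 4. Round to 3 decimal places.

ŝ = -10.633

The normal system AᵀA·[a, b]ᵀ = Aᵀs is [[132, 20]; [20, 6]]·[a, b]ᵀ = [-379, -51]ᵀ.
Eliminating b: 6·(row 1) − 20·(row 2) gives 392·a = 6·(-379) − 20·(-51) = -1254, so a = -627/196.
Then b = ((-51) − 20·(-627/196))/6 = 106/49.
At t = 4: ŝ = (-627/196)·(4) + (106/49)·(1) = -521/49.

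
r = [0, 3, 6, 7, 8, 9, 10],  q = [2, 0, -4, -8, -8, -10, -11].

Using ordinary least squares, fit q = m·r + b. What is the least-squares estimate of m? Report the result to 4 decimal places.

Sums needed: Σr·r = 339, Σr = 43, Σ1 = 7.
Right-hand side: Σr·q = -344, Σq = -39.
Normal equations: [[339, 43]; [43, 7]]·[m, b]ᵀ = [-344, -39]ᵀ.
Δ = 339·7 − 43² = 524.
m = ((-344)·7 − 43·(-39))/524 = -731/524; b = (339·(-39) − 43·(-344))/524 = 1571/524.

m = -1.3950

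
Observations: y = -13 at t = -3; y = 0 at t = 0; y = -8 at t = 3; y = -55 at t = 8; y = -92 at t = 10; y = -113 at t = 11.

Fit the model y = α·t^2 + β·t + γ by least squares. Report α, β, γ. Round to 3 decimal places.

Sums needed: Σt^2·t^2 = 28899, Σt^2·t = 2843, Σt^2 = 303, Σt·t = 303, Σt = 29, Σ1 = 6.
Right-hand side: Σt^2·y = -26582, Σt·y = -2588, Σy = -281.
So AᵀA·[α, β, γ]ᵀ = Aᵀy: [[28899, 2843, 303]; [2843, 303, 29]; [303, 29, 6]]·[α, β, γ]ᵀ = [-26582, -2588, -281]ᵀ.
Solving the 3×3 system (Gaussian elimination) gives α = -40303/39233, β = 44878/39233, γ = -19021/39233.

α = -1.027, β = 1.144, γ = -0.485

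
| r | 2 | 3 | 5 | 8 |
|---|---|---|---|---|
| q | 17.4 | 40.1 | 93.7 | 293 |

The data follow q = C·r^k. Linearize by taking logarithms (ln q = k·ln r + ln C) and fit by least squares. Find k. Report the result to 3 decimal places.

k = 1.995

Let Y = ln q. Fitting Y = k·ln r + ln C by least squares:
Sums: Σln r = 5.4806, Σ(ln r)² = 8.6018, Σln q = 16.7681, Σln r·ln q = 25.1539.
Normal system: [[8.6018, 5.4806]; [5.4806, 4]]·[k, ln C]ᵀ = [25.1539, 16.7681]ᵀ.
Solving (det = 4.3697): k = 1.99460, ln C = 1.45911.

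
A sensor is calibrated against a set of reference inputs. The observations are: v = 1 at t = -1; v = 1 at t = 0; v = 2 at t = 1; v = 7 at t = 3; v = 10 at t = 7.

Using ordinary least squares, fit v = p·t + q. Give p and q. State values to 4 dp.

p = 1.2500, q = 1.7000

Sums needed: Σt·t = 60, Σt = 10, Σ1 = 5.
And Σt·v = 92, Σv = 21.
XᵀX·[p, q]ᵀ = Xᵀv becomes [[60, 10]; [10, 5]]·[p, q]ᵀ = [92, 21]ᵀ.
Determinant 60·5 − 10² = 200.
p = (92·5 − 10·21)/200 = 5/4; q = (60·21 − 10·92)/200 = 17/10.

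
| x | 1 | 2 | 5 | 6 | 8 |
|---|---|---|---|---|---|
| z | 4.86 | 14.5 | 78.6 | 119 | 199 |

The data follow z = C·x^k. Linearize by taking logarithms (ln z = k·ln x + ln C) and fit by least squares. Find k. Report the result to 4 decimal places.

Let Y = ln z. Fitting Y = k·ln x + ln C by least squares:
XᵀX = [[10.6052, 6.1738]; [6.1738, 5]], rhs = [28.4479, 18.6920]ᵀ  (here Σln x = 6.1738, Σ(ln x)² = 10.6052, Σln z = 18.6920, Σln x·ln z = 28.4479).
Solving (det = 14.9105): k = 1.80003, ln C = 1.51580.

k = 1.8000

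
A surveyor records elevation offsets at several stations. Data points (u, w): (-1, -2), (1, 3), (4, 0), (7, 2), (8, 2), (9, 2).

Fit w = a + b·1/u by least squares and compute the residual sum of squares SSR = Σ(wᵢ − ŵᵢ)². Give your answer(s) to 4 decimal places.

From the data, Σ1 = 6, Σ1/u = 317/504, Σ1/u·1/u = 536197/254016.
Moment sums: Σw = 7, Σ1/u·w = 1451/252.
Eliminating b: (536197/254016)·(row 1) − (317/504)·(row 2) gives (3116693/254016)·a = (536197/254016)·7 − (317/504)·(1451/252) = 2833445/254016, so a = 2833445/3116693.
Then b = ((1451/252) − (317/504)·(2833445/3116693))/(536197/254016) = 7657272/3116693.
Residuals: -1409559/3116693, -1140638/3116693, -4747763/3116693, 2306045/3116693, 2442782/3116693, 2549133/3116693; SSR = 13993124/3116693.

SSR = 4.4897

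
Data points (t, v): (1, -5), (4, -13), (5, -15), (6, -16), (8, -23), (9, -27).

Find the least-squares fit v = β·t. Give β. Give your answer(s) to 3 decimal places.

Forming MᵀM = [[223]] and Mᵀv = [-655]ᵀ gives MᵀM·[β]ᵀ = Mᵀv.
Hence β = -655 / 223 ≈ -2.93722.

β = -2.937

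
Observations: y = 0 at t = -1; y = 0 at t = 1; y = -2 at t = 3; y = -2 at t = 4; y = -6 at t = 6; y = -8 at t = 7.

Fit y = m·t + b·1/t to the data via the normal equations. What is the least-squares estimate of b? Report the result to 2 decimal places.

Normal-equation sums: Σt·t = 112, Σt·1/t = 6, Σ1/t·1/t = 15677/7056.
For Mᵀy: Σt·y = -106, Σ1/t·y = -139/42.
So MᵀM·[m, b]ᵀ = Mᵀy: [[112, 6]; [6, 15677/7056]]·[m, b]ᵀ = [-106, -139/42]ᵀ.
Eliminating b: (15677/7056)·(row 1) − 6·(row 2) gives (13409/63)·m = (15677/7056)·(-106) − 6·(-139/42) = -760825/3528, so m = -760825/750904.
Then b = ((-139/42) − 6·(-760825/750904))/(15677/7056) = 16716/13409.

b = 1.25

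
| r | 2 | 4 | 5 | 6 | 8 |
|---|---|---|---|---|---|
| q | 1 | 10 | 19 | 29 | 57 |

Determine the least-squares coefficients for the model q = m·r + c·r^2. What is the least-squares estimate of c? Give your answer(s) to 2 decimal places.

c = 1.13

Forming MᵀM = [[145, 925]; [925, 6289]] and Mᵀq = [767, 5331]ᵀ gives MᵀM·[m, c]ᵀ = Mᵀq.
Determinant 145·6289 − 925² = 56280.
m = (767·6289 − 925·5331)/56280 = -13439/7035; c = (145·5331 − 925·767)/56280 = 1588/1407.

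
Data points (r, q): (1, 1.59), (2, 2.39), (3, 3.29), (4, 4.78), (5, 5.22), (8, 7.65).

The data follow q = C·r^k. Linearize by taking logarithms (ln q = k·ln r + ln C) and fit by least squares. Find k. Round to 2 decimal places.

k = 0.78

With ln qᵢ as the transformed response and ln rᵢ as the regressor:
Sums: Σln r = 6.8669, Σ(ln r)² = 10.5236, Σln q = 7.7776, Σln r·ln q = 10.9717.
Normal system: [[10.5236, 6.8669]; [6.8669, 6]]·[k, ln C]ᵀ = [10.9717, 7.7776]ᵀ.
Δ = 10.5236·6 − (6.8669)² = 15.9867; k = (10.9717·6 − 6.8669·7.7776)/15.9867 = 0.77703, ln C = (10.5236·7.7776 − 6.8669·10.9717)/15.9867 = 0.40696.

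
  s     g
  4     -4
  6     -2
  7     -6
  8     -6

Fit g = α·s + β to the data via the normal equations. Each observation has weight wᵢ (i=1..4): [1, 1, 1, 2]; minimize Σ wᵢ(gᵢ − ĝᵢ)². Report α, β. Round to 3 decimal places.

α = -0.679, β = -0.321

Sums needed: Σwᵢ·s·s = 229, Σwᵢ·s = 33, Σwᵢ·1 = 5.
And Σwᵢ·s·g = -166, Σwᵢ·g = -24.
Normal equations: [[229, 33]; [33, 5]]·[α, β]ᵀ = [-166, -24]ᵀ.
det = 229·5 − 33² = 56.
α = ((-166)·5 − 33·(-24))/56 = -19/28; β = (229·(-24) − 33·(-166))/56 = -9/28.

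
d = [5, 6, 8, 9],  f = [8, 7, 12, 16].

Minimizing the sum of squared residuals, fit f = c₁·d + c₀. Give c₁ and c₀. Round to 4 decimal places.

c₁ = 2.1000, c₀ = -3.9500

Normal-equation sums: Σd·d = 206, Σd = 28, Σ1 = 4.
Moment sums: Σd·f = 322, Σf = 43.
So XᵀX·[c₁, c₀]ᵀ = Xᵀf: [[206, 28]; [28, 4]]·[c₁, c₀]ᵀ = [322, 43]ᵀ.
det = 206·4 − 28² = 40.
c₁ = (322·4 − 28·43)/40 = 21/10; c₀ = (206·43 − 28·322)/40 = -79/20.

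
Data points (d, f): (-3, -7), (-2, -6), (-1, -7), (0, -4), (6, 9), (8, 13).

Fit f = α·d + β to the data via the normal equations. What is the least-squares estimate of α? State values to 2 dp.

The normal system MᵀM·[α, β]ᵀ = Mᵀf is [[114, 8]; [8, 6]]·[α, β]ᵀ = [198, -2]ᵀ.
Eliminating β: 6·(row 1) − 8·(row 2) gives 620·α = 6·198 − 8·(-2) = 1204, so α = 301/155.
Then β = ((-2) − 8·(301/155))/6 = -453/155.

α = 1.94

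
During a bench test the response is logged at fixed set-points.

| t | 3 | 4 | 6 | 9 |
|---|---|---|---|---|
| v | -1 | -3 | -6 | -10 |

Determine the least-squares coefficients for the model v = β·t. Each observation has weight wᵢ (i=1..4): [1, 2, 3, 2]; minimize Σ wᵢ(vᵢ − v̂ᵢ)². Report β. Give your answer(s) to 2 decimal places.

Normal-equation sums: Σwᵢ·t·t = 311.
And Σwᵢ·t·v = -315.
β = (-315)/311 = -1.01286.

β = -1.01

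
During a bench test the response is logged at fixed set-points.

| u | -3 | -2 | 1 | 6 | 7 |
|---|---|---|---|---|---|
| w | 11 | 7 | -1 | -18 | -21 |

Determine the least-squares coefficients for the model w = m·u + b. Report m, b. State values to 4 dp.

m = -3.1812, b = 1.3261

Forming XᵀX = [[99, 9]; [9, 5]] and Xᵀw = [-303, -22]ᵀ gives XᵀX·[m, b]ᵀ = Xᵀw.
Δ = 99·5 − 9² = 414.
m = ((-303)·5 − 9·(-22))/414 = -439/138; b = (99·(-22) − 9·(-303))/414 = 61/46.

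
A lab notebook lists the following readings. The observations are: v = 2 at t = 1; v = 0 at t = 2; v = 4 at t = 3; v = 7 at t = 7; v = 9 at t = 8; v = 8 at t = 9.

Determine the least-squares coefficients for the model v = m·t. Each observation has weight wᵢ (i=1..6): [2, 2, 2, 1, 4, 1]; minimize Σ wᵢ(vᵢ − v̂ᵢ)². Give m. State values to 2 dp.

Normal-equation sums: Σwᵢ·t·t = 414.
Right-hand side: Σwᵢ·t·v = 437.
m = 437/414 = 1.05556.

m = 1.06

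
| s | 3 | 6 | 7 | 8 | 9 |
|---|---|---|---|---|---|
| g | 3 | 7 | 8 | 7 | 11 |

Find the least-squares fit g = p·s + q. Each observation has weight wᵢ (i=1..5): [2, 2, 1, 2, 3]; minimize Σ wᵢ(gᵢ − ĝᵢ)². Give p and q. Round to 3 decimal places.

The normal system MᵀWM·[p, q]ᵀ = MᵀWg is [[510, 68]; [68, 10]]·[p, q]ᵀ = [567, 75]ᵀ.
Eliminating q: 10·(row 1) − 68·(row 2) gives 476·p = 10·567 − 68·75 = 570, so p = 285/238.
Then q = (75 − 68·(285/238))/10 = -9/14.

p = 1.197, q = -0.643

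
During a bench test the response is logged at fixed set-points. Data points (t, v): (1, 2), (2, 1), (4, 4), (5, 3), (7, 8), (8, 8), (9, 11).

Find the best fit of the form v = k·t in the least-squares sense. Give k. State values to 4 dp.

k = 1.0583

Entries of XᵀX: Σt·t = 240.
For Xᵀv: Σt·v = 254.
So XᵀX·[k]ᵀ = Xᵀv: [[240]]·[k]ᵀ = [254]ᵀ.
Hence k = 254 / 240 ≈ 1.05833.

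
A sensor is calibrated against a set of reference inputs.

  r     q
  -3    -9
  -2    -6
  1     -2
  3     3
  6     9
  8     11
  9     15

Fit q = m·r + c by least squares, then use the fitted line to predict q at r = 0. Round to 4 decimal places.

q̂ = -2.9894

Sums needed: Σr·r = 204, Σr = 22, Σ1 = 7.
Moment sums: Σr·q = 323, Σq = 21.
Normal equations: [[204, 22]; [22, 7]]·[m, c]ᵀ = [323, 21]ᵀ.
Δ = 204·7 − 22² = 944.
m = (323·7 − 22·21)/944 = 1799/944; c = (204·21 − 22·323)/944 = -1411/472.
At r = 0: q̂ = (1799/944)·(0) + (-1411/472)·(1) = -1411/472.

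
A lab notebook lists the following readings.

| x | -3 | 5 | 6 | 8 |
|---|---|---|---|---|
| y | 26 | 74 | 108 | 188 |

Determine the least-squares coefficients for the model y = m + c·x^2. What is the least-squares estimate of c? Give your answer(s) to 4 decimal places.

c = 2.9447

Setting ∂/∂m … = 0 gives: 4·m + 134·c = 396;  134·m + 6098·c = 18004.
(Σ1 = 4, Σx^2 = 134, Σx^2·x^2 = 6098, Σy = 396, Σx^2·y = 18004.)
Δ = 4·6098 − 134² = 6436.
m = (396·6098 − 134·18004)/6436 = 568/1609; c = (4·18004 − 134·396)/6436 = 4738/1609.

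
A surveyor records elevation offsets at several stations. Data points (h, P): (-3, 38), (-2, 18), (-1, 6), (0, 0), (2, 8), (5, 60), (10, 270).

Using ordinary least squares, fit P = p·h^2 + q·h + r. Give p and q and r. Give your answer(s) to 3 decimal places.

p = 3.001, q = -3.073, r = 0.665

The normal equations are: 10739·p + 1097·q + 143·r = 28952;  1097·p + 143·q + 11·r = 2860;  143·p + 11·q + 7·r = 400.
Inverting the 3×3 Gram matrix, [p, q, r]ᵀ = [1165450/388353, -1193368/388353, 86138/129451]ᵀ.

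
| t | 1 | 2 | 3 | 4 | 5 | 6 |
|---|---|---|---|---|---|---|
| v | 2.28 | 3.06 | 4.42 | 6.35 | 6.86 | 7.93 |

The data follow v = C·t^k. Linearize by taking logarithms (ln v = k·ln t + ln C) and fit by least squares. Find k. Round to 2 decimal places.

k = 0.73

Taking logs, ln v = k·ln t + ln C, so regress ln v on ln t.
Σln t = 6.5793, Σ(ln t)² = 9.4099, Σln v = 9.2735, Σln t·ln v = 11.7798.
Equations: 9.4099·k + 6.5793·ln C = 11.7798;  6.5793·k + 6·ln C = 9.2735.
Slope k = (n·Σln t·ln v − Σln t·Σln v)/(n·Σ(ln t)² − (Σln t)²) = (6·11.7798 − 6.5793·9.2735)/13.1729 = 0.73378; ln C = (Σln v − k·Σln t)/n = 0.74097.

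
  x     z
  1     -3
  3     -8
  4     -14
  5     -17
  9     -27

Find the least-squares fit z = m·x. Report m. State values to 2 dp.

m = -3.11

The normal equations are: 132·m = -411.
(Σx·x = 132, Σx·z = -411.)
Hence m = -411 / 132 ≈ -3.11364.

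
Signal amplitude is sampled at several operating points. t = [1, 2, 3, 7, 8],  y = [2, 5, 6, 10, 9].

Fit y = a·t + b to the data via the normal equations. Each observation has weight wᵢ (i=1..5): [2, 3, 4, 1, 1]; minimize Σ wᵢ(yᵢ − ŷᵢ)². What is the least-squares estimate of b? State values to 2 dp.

b = 2.51

XᵀWX·[a, b]ᵀ = XᵀWy reads: 163·a + 35·b = 248;  35·a + 11·b = 62.
(Σwᵢ·t·t = 163, Σwᵢ·t = 35, Σwᵢ·1 = 11, Σwᵢ·t·y = 248, Σwᵢ·y = 62.)
Determinant 163·11 − 35² = 568.
a = (248·11 − 35·62)/568 = 279/284; b = (163·62 − 35·248)/568 = 713/284.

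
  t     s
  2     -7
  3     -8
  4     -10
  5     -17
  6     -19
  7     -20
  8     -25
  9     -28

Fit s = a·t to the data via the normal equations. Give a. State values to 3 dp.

Sums needed: Σt·t = 284.
Moment sums: Σt·s = -869.
MᵀM·[a]ᵀ = Mᵀs becomes [[284]]·[a]ᵀ = [-869]ᵀ.
a = (-869)/284 = -3.05986.

a = -3.060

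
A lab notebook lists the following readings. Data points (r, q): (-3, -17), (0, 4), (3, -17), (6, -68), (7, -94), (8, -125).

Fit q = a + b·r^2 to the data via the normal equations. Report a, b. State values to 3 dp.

Sums needed: Σ1 = 6, Σr^2 = 167, Σr^2·r^2 = 7955.
Right-hand side: Σq = -317, Σr^2·q = -15360.
So XᵀX·[a, b]ᵀ = Xᵀq: [[6, 167]; [167, 7955]]·[a, b]ᵀ = [-317, -15360]ᵀ.
Determinant 6·7955 − 167² = 19841.
a = ((-317)·7955 − 167·(-15360))/19841 = 43385/19841; b = (6·(-15360) − 167·(-317))/19841 = -39221/19841.

a = 2.187, b = -1.977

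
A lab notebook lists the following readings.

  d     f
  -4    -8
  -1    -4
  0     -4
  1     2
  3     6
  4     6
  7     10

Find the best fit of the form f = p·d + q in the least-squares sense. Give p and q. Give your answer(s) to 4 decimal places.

p = 1.7831, q = -1.4044

Forming XᵀX = [[92, 10]; [10, 7]] and Xᵀf = [150, 8]ᵀ gives XᵀX·[p, q]ᵀ = Xᵀf.
Determinant 92·7 − 10² = 544.
p = (150·7 − 10·8)/544 = 485/272; q = (92·8 − 10·150)/544 = -191/136.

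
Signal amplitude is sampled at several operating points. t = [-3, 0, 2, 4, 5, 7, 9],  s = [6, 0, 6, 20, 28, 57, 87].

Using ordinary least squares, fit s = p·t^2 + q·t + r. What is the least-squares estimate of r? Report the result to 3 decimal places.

With design matrix A, AᵀA = [[9940, 1242, 184]; [1242, 184, 24]; [184, 24, 7]] and Aᵀs = [10938, 1396, 204]ᵀ.
Row-reducing yields p = 82498/84931, q = 85951/84931, r = 1084/7721.

r = 0.140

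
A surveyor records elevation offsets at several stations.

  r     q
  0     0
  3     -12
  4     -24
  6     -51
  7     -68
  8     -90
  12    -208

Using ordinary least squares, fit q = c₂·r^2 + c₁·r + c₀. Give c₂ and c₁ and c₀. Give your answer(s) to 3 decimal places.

Setting ∂/∂c₂ … = 0 gives: 28866·c₂ + 2890·c₁ + 318·c₀ = -41372;  2890·c₂ + 318·c₁ + 40·c₀ = -4130;  318·c₂ + 40·c₁ + 7·c₀ = -453.
Inverting the 3×3 Gram matrix, [c₂, c₁, c₀]ᵀ = [-180025/121198, 70705/121198, -448/787]ᵀ.

c₂ = -1.485, c₁ = 0.583, c₀ = -0.569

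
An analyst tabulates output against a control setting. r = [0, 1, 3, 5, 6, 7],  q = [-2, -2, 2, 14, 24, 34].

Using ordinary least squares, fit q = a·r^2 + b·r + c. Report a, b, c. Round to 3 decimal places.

a = 0.955, b = -1.539, c = -1.798

The normal equations are: 4404·a + 712·b + 120·c = 2896;  712·a + 120·b + 22·c = 456;  120·a + 22·b + 6·c = 70.
Solving the 3×3 system (Gaussian elimination) gives a = 578/605, b = -931/605, c = -1088/605.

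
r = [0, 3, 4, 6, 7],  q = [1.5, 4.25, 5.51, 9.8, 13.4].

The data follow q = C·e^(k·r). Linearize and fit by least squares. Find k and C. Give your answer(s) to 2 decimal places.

k = 0.31, C = 1.57

Taking logs, ln q = k·r + ln C, so regress ln q on r.
Σr = 20.0000, Σ(r)² = 110.0000, Σln q = 8.4366, Σr·ln q = 43.0281.
Equations: 110.0000·k + 20.0000·ln C = 43.0281;  20.0000·k + 5·ln C = 8.4366.
Δ = 110.0000·5 − (20.0000)² = 150.0000; k = (43.0281·5 − 20.0000·8.4366)/150.0000 = 0.30939, ln C = (110.0000·8.4366 − 20.0000·43.0281)/150.0000 = 0.44975, so C = exp(0.44975) = 1.56792.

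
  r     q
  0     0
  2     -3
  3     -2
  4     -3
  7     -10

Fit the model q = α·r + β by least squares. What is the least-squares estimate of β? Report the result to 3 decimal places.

Sums needed: Σr·r = 78, Σr = 16, Σ1 = 5.
For Xᵀq: Σr·q = -94, Σq = -18.
So XᵀX·[α, β]ᵀ = Xᵀq: [[78, 16]; [16, 5]]·[α, β]ᵀ = [-94, -18]ᵀ.
Determinant 78·5 − 16² = 134.
α = ((-94)·5 − 16·(-18))/134 = -91/67; β = (78·(-18) − 16·(-94))/134 = 50/67.

β = 0.746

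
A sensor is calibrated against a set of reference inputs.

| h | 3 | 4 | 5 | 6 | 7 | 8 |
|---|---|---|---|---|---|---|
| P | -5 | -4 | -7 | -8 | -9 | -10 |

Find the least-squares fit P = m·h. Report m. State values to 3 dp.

m = -1.291

The normal equations are: 199·m = -257.
(Σh·h = 199, Σh·P = -257.)
m = (-257)/199 = -1.29146.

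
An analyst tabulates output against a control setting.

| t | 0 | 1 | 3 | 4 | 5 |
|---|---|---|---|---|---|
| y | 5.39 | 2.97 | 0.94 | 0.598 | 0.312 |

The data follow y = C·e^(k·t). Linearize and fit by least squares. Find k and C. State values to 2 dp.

k = -0.56, C = 5.30

Taking logs, ln y = k·t + ln C, so regress ln y on t.
AᵀA = [[51.0000, 13.0000]; [13.0000, 5]], rhs = [-6.9775, 1.0323]ᵀ  (here Σt = 13.0000, Σ(t)² = 51.0000, Σln y = 1.0323, Σt·ln y = -6.9775).
Δ = 51.0000·5 − (13.0000)² = 86.0000; k = (-6.9775·5 − 13.0000·1.0323)/86.0000 = -0.56172, ln C = (51.0000·1.0323 − 13.0000·-6.9775)/86.0000 = 1.66692, so C = exp(1.66692) = 5.29585.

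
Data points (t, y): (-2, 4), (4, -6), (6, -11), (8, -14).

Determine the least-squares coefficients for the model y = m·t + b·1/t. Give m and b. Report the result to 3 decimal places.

m = -1.738, b = -0.374

The normal equations are: 120·m + 4·b = -210;  4·m + (205/576)·b = -85/12.
(Σt·t = 120, Σt·1/t = 4, Σ1/t·1/t = 205/576, Σt·y = -210, Σ1/t·y = -85/12.)
Δ = 120·(205/576) − 4² = 641/24.
m = ((-210)·(205/576) − 4·(-85/12))/(641/24) = -4455/2564; b = (120·(-85/12) − 4·(-210))/(641/24) = -240/641.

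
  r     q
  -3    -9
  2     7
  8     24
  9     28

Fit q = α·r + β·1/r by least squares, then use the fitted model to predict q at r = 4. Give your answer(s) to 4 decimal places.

q̂ = 12.4504

Forming XᵀX = [[158, 4]; [4, 2017/5184]] and Xᵀq = [485, 227/18]ᵀ gives XᵀX·[α, β]ᵀ = Xᵀq.
Δ = 158·(2017/5184) − 4² = 117871/2592.
α = (485·(2017/5184) − 4·(227/18))/(117871/2592) = 716741/235742; β = (158·(227/18) − 4·485)/(117871/2592) = 136224/117871.
At r = 4: q̂ = (716741/235742)·(4) + (136224/117871)·(1/4) = 1467538/117871.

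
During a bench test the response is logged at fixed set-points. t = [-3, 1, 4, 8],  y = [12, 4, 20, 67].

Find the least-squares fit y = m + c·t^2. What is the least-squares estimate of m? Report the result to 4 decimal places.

m = 3.3107

XᵀX·[m, c]ᵀ = Xᵀy reads: 4·m + 90·c = 103;  90·m + 4434·c = 4720.
(Σ1 = 4, Σt^2 = 90, Σt^2·t^2 = 4434, Σy = 103, Σt^2·y = 4720.)
Determinant 4·4434 − 90² = 9636.
m = (103·4434 − 90·4720)/9636 = 5317/1606; c = (4·4720 − 90·103)/9636 = 4805/4818.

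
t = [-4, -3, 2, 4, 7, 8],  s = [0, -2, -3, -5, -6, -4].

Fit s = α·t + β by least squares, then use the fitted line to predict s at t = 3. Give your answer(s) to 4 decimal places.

ŝ = -3.5851

Normal-equation sums: Σt·t = 158, Σt = 14, Σ1 = 6.
And Σt·s = -94, Σs = -20.
Normal equations: [[158, 14]; [14, 6]]·[α, β]ᵀ = [-94, -20]ᵀ.
det = 158·6 − 14² = 752.
α = ((-94)·6 − 14·(-20))/752 = -71/188; β = (158·(-20) − 14·(-94))/752 = -461/188.
At t = 3: ŝ = (-71/188)·(3) + (-461/188)·(1) = -337/94.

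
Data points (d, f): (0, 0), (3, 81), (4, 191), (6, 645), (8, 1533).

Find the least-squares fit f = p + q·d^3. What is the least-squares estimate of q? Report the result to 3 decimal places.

Entries of XᵀX: Σ1 = 5, Σd^3 = 819, Σd^3·d^3 = 313625.
And Σf = 2450, Σd^3·f = 938627.
XᵀX·[p, q]ᵀ = Xᵀf becomes [[5, 819]; [819, 313625]]·[p, q]ᵀ = [2450, 938627]ᵀ.
Eliminating q: 313625·(row 1) − 819·(row 2) gives 897364·p = 313625·2450 − 819·938627 = -354263, so p = -27251/69028.
Then q = (938627 − 819·(-27251/69028))/313625 = 2686585/897364.

q = 2.994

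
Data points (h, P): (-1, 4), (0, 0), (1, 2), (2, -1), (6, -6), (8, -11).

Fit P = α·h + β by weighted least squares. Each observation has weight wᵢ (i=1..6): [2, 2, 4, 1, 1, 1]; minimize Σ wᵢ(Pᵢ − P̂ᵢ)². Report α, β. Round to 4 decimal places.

α = -1.5237, β = 2.3115

Forming AᵀWA = [[110, 18]; [18, 11]] and AᵀWP = [-126, -2]ᵀ gives AᵀWA·[α, β]ᵀ = AᵀWP.
Determinant 110·11 − 18² = 886.
α = ((-126)·11 − 18·(-2))/886 = -675/443; β = (110·(-2) − 18·(-126))/886 = 1024/443.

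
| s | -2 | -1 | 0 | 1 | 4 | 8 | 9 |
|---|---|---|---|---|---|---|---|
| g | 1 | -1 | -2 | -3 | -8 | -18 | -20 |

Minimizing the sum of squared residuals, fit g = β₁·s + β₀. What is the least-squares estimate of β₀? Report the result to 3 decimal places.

Entries of AᵀA: Σs·s = 167, Σs = 19, Σ1 = 7.
Right-hand side: Σs·g = -360, Σg = -51.
AᵀA·[β₁, β₀]ᵀ = Aᵀg becomes [[167, 19]; [19, 7]]·[β₁, β₀]ᵀ = [-360, -51]ᵀ.
Δ = 167·7 − 19² = 808.
β₁ = ((-360)·7 − 19·(-51))/808 = -1551/808; β₀ = (167·(-51) − 19·(-360))/808 = -1677/808.

β₀ = -2.075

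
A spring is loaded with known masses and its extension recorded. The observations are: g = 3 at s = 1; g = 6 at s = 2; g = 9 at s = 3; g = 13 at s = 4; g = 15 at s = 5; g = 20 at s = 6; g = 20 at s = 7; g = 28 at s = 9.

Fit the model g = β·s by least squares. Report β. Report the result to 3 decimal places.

β = 3.081

MᵀM·[β]ᵀ = Mᵀg reads: 221·β = 681.
β = 681/221 = 3.08145.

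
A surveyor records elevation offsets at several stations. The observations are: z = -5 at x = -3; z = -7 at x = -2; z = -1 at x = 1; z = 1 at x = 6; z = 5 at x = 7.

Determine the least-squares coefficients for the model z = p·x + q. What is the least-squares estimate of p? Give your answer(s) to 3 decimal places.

Entries of AᵀA: Σx·x = 99, Σx = 9, Σ1 = 5.
Moment sums: Σx·z = 69, Σz = -7.
So AᵀA·[p, q]ᵀ = Aᵀz: [[99, 9]; [9, 5]]·[p, q]ᵀ = [69, -7]ᵀ.
Determinant 99·5 − 9² = 414.
p = (69·5 − 9·(-7))/414 = 68/69; q = (99·(-7) − 9·69)/414 = -73/23.

p = 0.986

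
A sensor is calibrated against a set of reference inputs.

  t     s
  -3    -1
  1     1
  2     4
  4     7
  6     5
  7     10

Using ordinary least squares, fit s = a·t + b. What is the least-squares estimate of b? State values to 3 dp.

From the data, Σt·t = 115, Σt = 17, Σ1 = 6.
Moment sums: Σt·s = 140, Σs = 26.
Eliminating b: 6·(row 1) − 17·(row 2) gives 401·a = 6·140 − 17·26 = 398, so a = 398/401.
Then b = (26 − 17·(398/401))/6 = 610/401.

b = 1.521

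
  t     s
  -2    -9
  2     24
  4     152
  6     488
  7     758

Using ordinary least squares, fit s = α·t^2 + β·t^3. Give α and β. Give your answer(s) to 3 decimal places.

Compute the Gram sums: Σt^2·t^2 = 3985, Σt^2·t^3 = 25607, Σt^3·t^3 = 168529.
Moment sums: Σt^2·s = 57202, Σt^3·s = 375394.
So AᵀA·[α, β]ᵀ = Aᵀs: [[3985, 25607]; [25607, 168529]]·[α, β]ᵀ = [57202, 375394]ᵀ.
Δ = 3985·168529 − 25607² = 15869616.
α = (57202·168529 − 25607·375394)/15869616 = 6870425/3967404; β = (3985·375394 − 25607·57202)/15869616 = 7793369/3967404.

α = 1.732, β = 1.964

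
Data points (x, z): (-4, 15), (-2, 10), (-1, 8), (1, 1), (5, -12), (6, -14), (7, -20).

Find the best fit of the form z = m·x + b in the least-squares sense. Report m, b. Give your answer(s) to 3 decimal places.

m = -3.145, b = 3.677

Normal-equation sums: Σx·x = 132, Σx = 12, Σ1 = 7.
Moment sums: Σx·z = -371, Σz = -12.
So MᵀM·[m, b]ᵀ = Mᵀz: [[132, 12]; [12, 7]]·[m, b]ᵀ = [-371, -12]ᵀ.
Δ = 132·7 − 12² = 780.
m = ((-371)·7 − 12·(-12))/780 = -2453/780; b = (132·(-12) − 12·(-371))/780 = 239/65.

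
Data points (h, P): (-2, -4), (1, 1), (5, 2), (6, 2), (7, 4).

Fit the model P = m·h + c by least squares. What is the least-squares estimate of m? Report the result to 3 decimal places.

m = 0.734

Normal-equation sums: Σh·h = 115, Σh = 17, Σ1 = 5.
Right-hand side: Σh·P = 59, ΣP = 5.
Eliminating c: 5·(row 1) − 17·(row 2) gives 286·m = 5·59 − 17·5 = 210, so m = 105/143.
Then c = (5 − 17·(105/143))/5 = -214/143.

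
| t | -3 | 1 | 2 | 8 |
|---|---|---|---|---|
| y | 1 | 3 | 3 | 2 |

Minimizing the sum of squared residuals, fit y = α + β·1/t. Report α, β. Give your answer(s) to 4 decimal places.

α = 1.7417, β = 1.5739

AᵀA·[α, β]ᵀ = Aᵀy reads: 4·α + (31/24)·β = 9;  (31/24)·α + (793/576)·β = 53/12.
det = 4·(793/576) − (31/24)² = 737/192.
α = (9·(793/576) − (31/24)·(53/12))/(737/192) = 3851/2211; β = (4·(53/12) − (31/24)·9)/(737/192) = 1160/737.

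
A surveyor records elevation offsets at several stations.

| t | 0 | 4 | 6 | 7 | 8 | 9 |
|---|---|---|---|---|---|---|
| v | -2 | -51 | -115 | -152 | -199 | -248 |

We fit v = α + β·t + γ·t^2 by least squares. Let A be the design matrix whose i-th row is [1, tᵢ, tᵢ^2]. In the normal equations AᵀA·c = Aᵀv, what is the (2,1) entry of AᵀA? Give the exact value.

34

Row 2 ↔ basis t, column 1 ↔ basis 1, so (AᵀA)_{2,1} = Σᵢ t = (0)·(1) + (4)·(1) + (6)·(1) + (7)·(1) + (8)·(1) + (9)·(1) = 34.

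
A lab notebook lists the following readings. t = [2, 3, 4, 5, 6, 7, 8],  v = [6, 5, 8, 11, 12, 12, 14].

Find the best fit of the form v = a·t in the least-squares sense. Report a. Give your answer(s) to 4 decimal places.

Sums needed: Σt·t = 203.
Right-hand side: Σt·v = 382.
a = 382/203 = 1.88177.

a = 1.8818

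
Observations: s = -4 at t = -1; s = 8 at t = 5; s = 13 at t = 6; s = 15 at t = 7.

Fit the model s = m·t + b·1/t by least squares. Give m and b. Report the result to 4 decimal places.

m = 1.9790, b = 1.8319

AᵀA·[m, b]ᵀ = Aᵀs reads: 111·m + 4·b = 227;  4·m + (47989/44100)·b = 2081/210.
(Σt·t = 111, Σt·1/t = 4, Σ1/t·1/t = 47989/44100, Σt·s = 227, Σ1/t·s = 2081/210.)
Δ = 111·(47989/44100) − 4² = 1540393/14700.
m = (227·(47989/44100) − 4·(2081/210))/(1540393/14700) = 9145463/4621179; b = (111·(2081/210) − 4·227)/(1540393/14700) = 2821770/1540393.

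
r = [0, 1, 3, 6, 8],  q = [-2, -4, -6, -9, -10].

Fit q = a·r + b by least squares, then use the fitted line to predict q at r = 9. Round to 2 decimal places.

q̂ = -11.50

With design matrix M, MᵀM = [[110, 18]; [18, 5]] and Mᵀq = [-156, -31]ᵀ.
Eliminating b: 5·(row 1) − 18·(row 2) gives 226·a = 5·(-156) − 18·(-31) = -222, so a = -111/113.
Then b = ((-31) − 18·(-111/113))/5 = -301/113.
At r = 9: q̂ = (-111/113)·(9) + (-301/113)·(1) = -1300/113.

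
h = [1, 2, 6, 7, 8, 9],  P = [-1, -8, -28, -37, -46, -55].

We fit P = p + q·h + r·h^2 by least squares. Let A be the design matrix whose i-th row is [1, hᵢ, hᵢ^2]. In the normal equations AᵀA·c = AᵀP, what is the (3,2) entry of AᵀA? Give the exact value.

Row 3 ↔ basis h^2, column 2 ↔ basis h, so (AᵀA)_{3,2} = Σᵢ (h^2)·(h) = (1)·(1) + (4)·(2) + (36)·(6) + (49)·(7) + (64)·(8) + (81)·(9) = 1809.

1809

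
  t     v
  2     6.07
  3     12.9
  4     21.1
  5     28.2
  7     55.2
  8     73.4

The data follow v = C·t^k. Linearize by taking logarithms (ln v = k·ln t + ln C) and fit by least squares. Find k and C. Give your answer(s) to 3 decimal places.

With ln vᵢ as the transformed response and ln tᵢ as the regressor:
AᵀA = [[14.3101, 8.8128]; [8.8128, 6]], rhs = [30.3991, 19.0561]ᵀ  (here Σln t = 8.8128, Σ(ln t)² = 14.3101, Σln v = 19.0561, Σln t·ln v = 30.3991).
Δ = 14.3101·6 − (8.8128)² = 8.1947; k = (30.3991·6 − 8.8128·19.0561)/8.1947 = 1.76414, ln C = (14.3101·19.0561 − 8.8128·30.3991)/8.1947 = 0.58484, so C = exp(0.58484) = 1.79469.

k = 1.764, C = 1.795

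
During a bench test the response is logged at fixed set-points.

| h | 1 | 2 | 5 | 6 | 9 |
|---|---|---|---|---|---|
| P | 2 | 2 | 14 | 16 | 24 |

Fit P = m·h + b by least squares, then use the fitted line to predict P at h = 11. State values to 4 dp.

P̂ = 30.4272

The normal equations are: 147·m + 23·b = 388;  23·m + 5·b = 58.
Δ = 147·5 − 23² = 206.
m = (388·5 − 23·58)/206 = 303/103; b = (147·58 − 23·388)/206 = -199/103.
At h = 11: P̂ = (303/103)·(11) + (-199/103)·(1) = 3134/103.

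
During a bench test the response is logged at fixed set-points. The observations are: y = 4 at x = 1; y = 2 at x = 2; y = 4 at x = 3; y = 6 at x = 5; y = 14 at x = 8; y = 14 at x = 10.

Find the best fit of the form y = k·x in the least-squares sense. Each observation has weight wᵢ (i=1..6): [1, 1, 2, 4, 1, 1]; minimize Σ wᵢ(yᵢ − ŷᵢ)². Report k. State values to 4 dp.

k = 1.4077

The normal equations are: 287·k = 404.
k = 404/287 = 1.40767.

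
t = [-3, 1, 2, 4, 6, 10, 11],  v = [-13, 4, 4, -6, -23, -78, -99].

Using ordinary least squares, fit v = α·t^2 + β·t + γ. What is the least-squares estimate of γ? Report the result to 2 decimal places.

γ = 2.72

The normal system MᵀM·[α, β, γ]ᵀ = Mᵀv is [[26291, 2593, 287]; [2593, 287, 31]; [287, 31, 7]]·[α, β, γ]ᵀ = [-20800, -1980, -211]ᵀ.
Solving the 3×3 system (Gaussian elimination) gives α = -1528217/1493682, β = 3062845/1493682, γ = 678171/248947.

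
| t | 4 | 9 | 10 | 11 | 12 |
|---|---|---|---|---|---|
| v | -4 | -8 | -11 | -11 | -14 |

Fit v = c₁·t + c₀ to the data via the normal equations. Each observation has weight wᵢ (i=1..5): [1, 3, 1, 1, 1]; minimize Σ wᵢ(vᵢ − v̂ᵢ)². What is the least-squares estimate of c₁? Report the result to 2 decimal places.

With design matrix X, XᵀWX = [[624, 64]; [64, 7]] and XᵀWv = [-631, -64]ᵀ.
Determinant 624·7 − 64² = 272.
c₁ = ((-631)·7 − 64·(-64))/272 = -321/272; c₀ = (624·(-64) − 64·(-631))/272 = 28/17.

c₁ = -1.18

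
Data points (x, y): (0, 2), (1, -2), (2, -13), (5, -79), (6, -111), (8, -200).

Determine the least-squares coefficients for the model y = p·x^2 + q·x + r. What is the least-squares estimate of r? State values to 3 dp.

The normal equations are: 6034·p + 862·q + 130·r = -18825;  862·p + 130·q + 22·r = -2689;  130·p + 22·q + 6·r = -403.
(Σx^2·x^2 = 6034, Σx^2·x = 862, Σx^2 = 130, Σx·x = 130, Σx = 22, Σ1 = 6, Σx^2·y = -18825, Σx·y = -2689, Σy = -403.)
Inverting the 3×3 Gram matrix, [p, q, r]ᵀ = [-11689/3840, -2987/3840, 1049/640]ᵀ.

r = 1.639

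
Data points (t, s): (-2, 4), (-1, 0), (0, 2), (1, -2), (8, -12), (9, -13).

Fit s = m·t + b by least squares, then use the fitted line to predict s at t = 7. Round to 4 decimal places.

ŝ = -10.2599

From the data, Σt·t = 151, Σt = 15, Σ1 = 6.
For Aᵀs: Σt·s = -223, Σs = -21.
Normal equations: [[151, 15]; [15, 6]]·[m, b]ᵀ = [-223, -21]ᵀ.
det = 151·6 − 15² = 681.
m = ((-223)·6 − 15·(-21))/681 = -341/227; b = (151·(-21) − 15·(-223))/681 = 58/227.
At t = 7: ŝ = (-341/227)·(7) + (58/227)·(1) = -2329/227.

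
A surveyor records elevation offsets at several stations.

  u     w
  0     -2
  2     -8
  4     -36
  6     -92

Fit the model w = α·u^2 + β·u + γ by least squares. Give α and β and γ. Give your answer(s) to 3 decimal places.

Setting ∂/∂α … = 0 gives: 1568·α + 288·β + 56·γ = -3920;  288·α + 56·β + 12·γ = -712;  56·α + 12·β + 4·γ = -138.
(Σu^2·u^2 = 1568, Σu^2·u = 288, Σu^2 = 56, Σu·u = 56, Σu = 12, Σ1 = 4, Σu^2·w = -3920, Σu·w = -712, Σw = -138.)
Row-reducing yields α = -25/8, β = 77/20, γ = -23/10.

α = -3.125, β = 3.850, γ = -2.300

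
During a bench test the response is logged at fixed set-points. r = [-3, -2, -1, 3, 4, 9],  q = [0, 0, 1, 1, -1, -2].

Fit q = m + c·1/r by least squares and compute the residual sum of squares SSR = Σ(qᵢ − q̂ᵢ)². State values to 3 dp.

The normal system MᵀM·[m, c]ᵀ = Mᵀq is [[6, -41/36]; [-41/36, 2005/1296]]·[m, c]ᵀ = [-1, -41/36]ᵀ.
Determinant 6·(2005/1296) − (-41/36)² = 10349/1296.
m = ((-1)·(2005/1296) − (-41/36)·(-41/36))/(10349/1296) = -3686/10349; c = (6·(-41/36) − (-41/36)·(-1))/(10349/1296) = -10332/10349.
Residuals: 242/10349, -1480/10349, 3703/10349, 17479/10349, -4080/10349, -15864/10349; SSR = 56990/10349.

SSR = 5.507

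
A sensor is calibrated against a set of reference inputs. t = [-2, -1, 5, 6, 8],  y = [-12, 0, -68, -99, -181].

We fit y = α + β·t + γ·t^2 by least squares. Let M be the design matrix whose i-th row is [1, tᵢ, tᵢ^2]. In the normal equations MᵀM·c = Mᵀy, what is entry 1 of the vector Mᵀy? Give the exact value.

-360

Entry 1 ↔ basis 1, so (Mᵀy)_{1} = Σᵢ yᵢ = (1)·(-12) + (1)·(0) + (1)·(-68) + (1)·(-99) + (1)·(-181) = -360.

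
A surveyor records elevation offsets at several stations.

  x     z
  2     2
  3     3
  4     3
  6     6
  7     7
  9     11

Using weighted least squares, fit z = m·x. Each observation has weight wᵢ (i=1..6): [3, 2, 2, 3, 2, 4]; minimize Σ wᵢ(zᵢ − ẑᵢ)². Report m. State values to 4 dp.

Sums needed: Σwᵢ·x·x = 592.
Moment sums: Σwᵢ·x·z = 656.
m = 656/592 = 1.10811.

m = 1.1081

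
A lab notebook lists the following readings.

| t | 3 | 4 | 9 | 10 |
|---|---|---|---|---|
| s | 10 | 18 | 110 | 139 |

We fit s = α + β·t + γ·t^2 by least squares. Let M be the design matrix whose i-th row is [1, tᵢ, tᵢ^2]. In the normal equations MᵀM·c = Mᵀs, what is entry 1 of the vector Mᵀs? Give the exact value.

277

Entry 1 ↔ basis 1, so (Mᵀs)_{1} = Σᵢ sᵢ = (1)·(10) + (1)·(18) + (1)·(110) + (1)·(139) = 277.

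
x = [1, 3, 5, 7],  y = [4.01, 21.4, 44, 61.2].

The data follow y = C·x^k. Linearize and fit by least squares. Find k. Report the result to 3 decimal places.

k = 1.426

With ln yᵢ as the transformed response and ln xᵢ as the regressor:
AᵀA = [[7.5838, 4.6540]; [4.6540, 4]], rhs = [17.4617, 12.3505]ᵀ  (here Σln x = 4.6540, Σ(ln x)² = 7.5838, Σln y = 12.3505, Σln x·ln y = 17.4617).
Slope k = (n·Σln x·ln y − Σln x·Σln y)/(n·Σ(ln x)² − (Σln x)²) = (4·17.4617 − 4.6540·12.3505)/8.6759 = 1.42554; ln C = (Σln y − k·Σln x)/n = 1.42903.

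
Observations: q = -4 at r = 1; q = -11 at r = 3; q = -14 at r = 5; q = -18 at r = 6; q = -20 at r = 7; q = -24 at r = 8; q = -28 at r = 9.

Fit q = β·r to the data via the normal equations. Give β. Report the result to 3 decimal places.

β = -3.015

Normal-equation sums: Σr·r = 265.
For Aᵀq: Σr·q = -799.
AᵀA·[β]ᵀ = Aᵀq becomes [[265]]·[β]ᵀ = [-799]ᵀ.
Hence β = -799 / 265 ≈ -3.01509.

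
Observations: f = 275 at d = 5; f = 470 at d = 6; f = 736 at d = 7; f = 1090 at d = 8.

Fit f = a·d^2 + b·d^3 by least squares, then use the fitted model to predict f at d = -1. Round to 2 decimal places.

The normal system XᵀX·[a, b]ᵀ = Xᵀf is [[8418, 60476]; [60476, 442074]]·[a, b]ᵀ = [129619, 946423]ᵀ.
det = 8418·442074 − 60476² = 64032356.
a = (129619·442074 − 60476·946423)/64032356 = 32656229/32016178; b = (8418·946423 − 60476·129619)/64032356 = 64075085/32016178.
At d = -1: f̂ = (32656229/32016178)·(1) + (64075085/32016178)·(-1) = -826812/842531.

f̂ = -0.98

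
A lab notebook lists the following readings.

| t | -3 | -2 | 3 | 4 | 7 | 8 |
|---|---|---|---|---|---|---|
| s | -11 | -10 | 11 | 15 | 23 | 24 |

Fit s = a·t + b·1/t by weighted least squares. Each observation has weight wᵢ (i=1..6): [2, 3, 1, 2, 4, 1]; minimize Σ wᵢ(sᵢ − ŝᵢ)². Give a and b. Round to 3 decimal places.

a = 3.080, b = 7.360

Forming AᵀWA = [[331, 13]; [13, 12283/9408]] and AᵀWs = [1115, 695/14]ᵀ gives AᵀWA·[a, b]ᵀ = AᵀWs.
Δ = 331·(12283/9408) − 13² = 2475721/9408.
a = (1115·(12283/9408) − 13·(695/14))/(2475721/9408) = 7624025/2475721; b = (331·(695/14) − 13·1115)/(2475721/9408) = 18221280/2475721.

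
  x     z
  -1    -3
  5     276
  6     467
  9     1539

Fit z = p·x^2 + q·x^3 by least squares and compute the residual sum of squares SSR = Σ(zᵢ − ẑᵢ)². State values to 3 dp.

SSR = 5.961

Compute the Gram sums: Σx^2·x^2 = 8483, Σx^2·x^3 = 69949, Σx^3·x^3 = 593723.
For Aᵀz: Σx^2·z = 148368, Σx^3·z = 1257306.
det = 8483·593723 − 69949² = 143689608.
p = (148368·593723 − 69949·1257306)/143689608 = 7899815/7982756; q = (8483·1257306 − 69949·148368)/143689608 = 15974087/7982756.
Residuals: -3968499/1995689, 4492203/3991378, -1712270/1995689, 233523/3991378; SSR = 23790739/3991378.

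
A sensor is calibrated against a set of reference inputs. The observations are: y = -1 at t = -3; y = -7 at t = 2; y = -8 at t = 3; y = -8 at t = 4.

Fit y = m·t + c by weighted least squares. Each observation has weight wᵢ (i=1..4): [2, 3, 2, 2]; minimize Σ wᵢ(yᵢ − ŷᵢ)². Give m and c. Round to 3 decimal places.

m = -1.073, c = -4.443

Setting ∂/∂m … = 0 gives: 80·m + 14·c = -148;  14·m + 9·c = -55.
(Σwᵢ·t·t = 80, Σwᵢ·t = 14, Σwᵢ·1 = 9, Σwᵢ·t·y = -148, Σwᵢ·y = -55.)
Δ = 80·9 − 14² = 524.
m = ((-148)·9 − 14·(-55))/524 = -281/262; c = (80·(-55) − 14·(-148))/524 = -582/131.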